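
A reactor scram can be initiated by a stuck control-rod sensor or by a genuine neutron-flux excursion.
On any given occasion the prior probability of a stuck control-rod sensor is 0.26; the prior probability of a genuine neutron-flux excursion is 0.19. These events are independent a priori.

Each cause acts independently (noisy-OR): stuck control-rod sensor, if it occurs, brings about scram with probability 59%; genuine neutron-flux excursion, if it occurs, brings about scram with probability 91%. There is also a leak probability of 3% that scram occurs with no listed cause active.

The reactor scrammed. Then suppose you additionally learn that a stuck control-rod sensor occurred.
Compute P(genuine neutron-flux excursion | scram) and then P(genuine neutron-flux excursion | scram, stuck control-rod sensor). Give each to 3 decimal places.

P(genuine neutron-flux excursion | scram) ≈ 0.549; P(genuine neutron-flux excursion | scram, stuck control-rod sensor) ≈ 0.273

Under noisy-OR, P(scram | causes) = 1 − (1−0.03)·∏(1−qᵢ) over the active causes.
Sum P(scram|·) weighted by the priors over the 4 (stuck control-rod sensor, genuine neutron-flux excursion) configurations:
  P(scram) = 0.03×0.74×0.81 + 0.9127×0.74×0.19 + 0.6023×0.26×0.81 + 0.964207×0.26×0.19
        = 0.017982 + 0.128326 + 0.126844 + 0.047632 = 0.320784
Configurations with genuine neutron-flux excursion contribute 0.175958, so
  P(genuine neutron-flux excursion | scram) = 0.175958 / 0.320784 ≈ 0.549

Now also conditioning on stuck control-rod sensor=true:
Numerator (weight on configurations with genuine neutron-flux excursion): 0.964207*0.19 = 0.183199
Normalizer over all consistent configurations: 0.6023*0.81 + 0.964207*0.19 = 0.671062
Posterior = 0.183199 / 0.671062 ≈ 0.273
This is intercausal reasoning (explaining away): once stuck control-rod sensor accounts for the scram, genuine neutron-flux excursion becomes less likely.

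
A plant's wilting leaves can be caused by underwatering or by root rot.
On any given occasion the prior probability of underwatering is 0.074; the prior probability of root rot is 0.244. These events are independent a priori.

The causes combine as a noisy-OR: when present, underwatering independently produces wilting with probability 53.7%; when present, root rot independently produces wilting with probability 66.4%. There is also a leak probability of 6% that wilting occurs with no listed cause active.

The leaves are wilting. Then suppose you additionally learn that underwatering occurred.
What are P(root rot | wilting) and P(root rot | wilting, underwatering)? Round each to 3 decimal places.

P(root rot | wilting) ≈ 0.698; P(root rot | wilting, underwatering) ≈ 0.328

Under noisy-OR, P(wilting | causes) = 1 − (1−0.06)·∏(1−qᵢ) over the active causes.
Sum P(wilting|·) weighted by the priors over the 4 (underwatering, root rot) configurations:
  P(wilting) = 0.06·0.926·0.756 + 0.68416·0.926·0.244 + 0.56478·0.074·0.756 + 0.853766·0.074·0.244
        = 0.042003 + 0.154582 + 0.031596 + 0.015416 = 0.243597
The terms with root rot present sum to 0.169998, so
  P(root rot | wilting) = 0.169998 / 0.243597 ≈ 0.698

Now also conditioning on underwatering=true:
P(wilting | underwatering) = 0.56478*0.756 + 0.853766*0.244 = 0.426974 + 0.208319 = 0.635293
The root rot-present share is 0.853766*0.244 = 0.208319.
P(root rot | wilting, underwatering) = 0.208319 / 0.635293 ≈ 0.328
— underwatering explains away the evidence for root rot.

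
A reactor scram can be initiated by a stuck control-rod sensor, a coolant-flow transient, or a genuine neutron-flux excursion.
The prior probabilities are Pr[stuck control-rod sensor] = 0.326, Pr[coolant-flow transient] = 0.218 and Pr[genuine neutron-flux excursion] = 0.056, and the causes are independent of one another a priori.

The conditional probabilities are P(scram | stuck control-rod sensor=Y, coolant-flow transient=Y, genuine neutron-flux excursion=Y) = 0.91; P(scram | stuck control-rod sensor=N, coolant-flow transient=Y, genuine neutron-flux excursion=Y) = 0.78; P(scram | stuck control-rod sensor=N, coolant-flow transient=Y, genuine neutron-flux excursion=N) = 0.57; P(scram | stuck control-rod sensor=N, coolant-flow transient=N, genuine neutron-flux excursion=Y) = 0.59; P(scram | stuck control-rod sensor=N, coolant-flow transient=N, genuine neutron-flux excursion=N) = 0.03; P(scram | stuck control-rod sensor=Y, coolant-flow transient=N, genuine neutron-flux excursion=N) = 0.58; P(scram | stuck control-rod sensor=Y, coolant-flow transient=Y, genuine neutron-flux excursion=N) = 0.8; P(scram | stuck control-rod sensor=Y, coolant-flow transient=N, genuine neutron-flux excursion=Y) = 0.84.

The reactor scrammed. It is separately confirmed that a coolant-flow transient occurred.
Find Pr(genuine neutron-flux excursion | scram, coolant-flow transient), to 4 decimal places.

Weight on genuine neutron-flux excursion=true, given the evidence: 0.029440 + 0.016613 = 0.046053
The normalizing constant is 0.57·0.674·0.944 + 0.78·0.674·0.056 + 0.8·0.326·0.944 + 0.91·0.326·0.056 = 0.654914
P(genuine neutron-flux excursion | scram, coolant-flow transient) = 0.046053/0.654914 ≈ 0.0703

Pr(genuine neutron-flux excursion | scram, coolant-flow transient) ≈ 0.0703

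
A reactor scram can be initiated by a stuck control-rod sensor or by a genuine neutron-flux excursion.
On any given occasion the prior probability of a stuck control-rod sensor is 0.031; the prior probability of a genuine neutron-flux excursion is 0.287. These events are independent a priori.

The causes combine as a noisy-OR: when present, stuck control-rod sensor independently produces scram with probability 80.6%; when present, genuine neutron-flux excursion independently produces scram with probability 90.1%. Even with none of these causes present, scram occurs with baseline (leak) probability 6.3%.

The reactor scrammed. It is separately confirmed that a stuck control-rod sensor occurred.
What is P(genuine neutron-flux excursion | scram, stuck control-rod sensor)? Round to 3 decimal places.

P(genuine neutron-flux excursion | scram, stuck control-rod sensor) ≈ 0.326

Under noisy-OR, P(scram | causes) = 1 − (1−0.063)·∏(1−qᵢ) over the active causes.
By total probability over both values of genuine neutron-flux excursion:
  P(scram | stuck control-rod sensor) = 0.818222*0.713 + 0.982004*0.287
        = 0.583392 + 0.281835 = 0.865227
Configurations with genuine neutron-flux excursion contribute 0.281835, so
  P(genuine neutron-flux excursion | scram, stuck control-rod sensor) = 0.281835 / 0.865227 ≈ 0.326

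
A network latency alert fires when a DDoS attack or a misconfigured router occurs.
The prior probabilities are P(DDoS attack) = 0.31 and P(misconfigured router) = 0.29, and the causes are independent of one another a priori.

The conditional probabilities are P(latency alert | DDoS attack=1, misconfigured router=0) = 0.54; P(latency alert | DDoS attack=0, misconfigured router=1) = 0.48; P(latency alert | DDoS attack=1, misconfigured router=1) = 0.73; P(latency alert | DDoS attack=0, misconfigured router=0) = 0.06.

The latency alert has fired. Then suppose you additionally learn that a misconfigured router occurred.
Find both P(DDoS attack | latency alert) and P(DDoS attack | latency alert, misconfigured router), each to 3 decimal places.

Numerator (weight on configurations with DDoS attack): 0.118854 + 0.065627 = 0.184481
The normalizing constant is 0.06*0.69*0.71 + 0.48*0.69*0.29 + 0.54*0.31*0.71 + 0.73*0.31*0.29 = 0.309923
Posterior = 0.184481 / 0.309923 ≈ 0.595

Now condition on the additional information:
P(latency alert | misconfigured router) = 0.48·0.69 + 0.73·0.31 = 0.331200 + 0.226300 = 0.557500
Restricting to configurations with DDoS attack present: 0.73·0.31 = 0.226300.
Hence the posterior is 0.226300/0.557500 ≈ 0.406.

P(DDoS attack | latency alert) ≈ 0.595; P(DDoS attack | latency alert, misconfigured router) ≈ 0.406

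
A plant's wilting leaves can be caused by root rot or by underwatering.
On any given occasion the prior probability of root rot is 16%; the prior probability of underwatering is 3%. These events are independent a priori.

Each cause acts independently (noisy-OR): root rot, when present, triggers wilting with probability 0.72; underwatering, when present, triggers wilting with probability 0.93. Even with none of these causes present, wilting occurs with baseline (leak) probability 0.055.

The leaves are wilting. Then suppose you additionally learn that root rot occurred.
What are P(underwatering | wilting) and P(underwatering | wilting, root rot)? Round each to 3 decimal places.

P(underwatering | wilting) ≈ 0.151; P(underwatering | wilting, root rot) ≈ 0.040

Under noisy-OR, P(wilting | causes) = 1 − (1−0.055)·∏(1−qᵢ) over the active causes.
P(wilting) = 0.055*0.84*0.97 + 0.93385*0.84*0.03 + 0.7354*0.16*0.97 + 0.981478*0.16*0.03 = 0.044814 + 0.023533 + 0.114134 + 0.004711 = 0.187192
The underwatering-present share is 0.023533 + 0.004711 = 0.028244.
P(underwatering | wilting) = 0.028244 / 0.187192 ≈ 0.151

With the extra evidence:
By total probability over both values of underwatering:
  P(wilting | root rot) = 0.7354*0.97 + 0.981478*0.03
        = 0.713338 + 0.029444 = 0.742782
Configurations with underwatering contribute 0.029444, so
  P(underwatering | wilting, root rot) = 0.029444 / 0.742782 ≈ 0.040
The drop from 0.151 to 0.040 is the explaining-away (discounting) effect.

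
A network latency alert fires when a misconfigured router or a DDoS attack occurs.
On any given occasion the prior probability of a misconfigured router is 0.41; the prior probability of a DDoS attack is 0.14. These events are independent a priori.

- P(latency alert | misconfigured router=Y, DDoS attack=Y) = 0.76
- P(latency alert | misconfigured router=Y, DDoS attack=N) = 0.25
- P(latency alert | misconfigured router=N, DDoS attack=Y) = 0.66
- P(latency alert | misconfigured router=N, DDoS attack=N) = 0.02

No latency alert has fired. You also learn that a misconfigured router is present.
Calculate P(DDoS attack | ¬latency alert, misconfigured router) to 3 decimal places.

P(DDoS attack | ¬latency alert, misconfigured router) ≈ 0.050

Numerator (weight on configurations with DDoS attack): 0.24×0.14 = 0.033600
The normalizing constant is 0.75×0.86 + 0.24×0.14 = 0.678600
P(DDoS attack | ¬latency alert, misconfigured router) = 0.033600/0.678600 ≈ 0.050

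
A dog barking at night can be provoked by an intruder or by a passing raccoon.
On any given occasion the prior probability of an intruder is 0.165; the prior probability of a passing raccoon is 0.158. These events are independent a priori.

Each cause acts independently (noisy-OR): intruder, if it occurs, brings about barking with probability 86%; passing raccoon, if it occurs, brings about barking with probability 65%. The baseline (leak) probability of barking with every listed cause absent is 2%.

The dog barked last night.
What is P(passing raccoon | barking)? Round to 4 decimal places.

Under noisy-OR, P(barking | causes) = 1 − (1−0.02)·∏(1−qᵢ) over the active causes.
P(barking) = 0.02×0.835×0.842 + 0.657×0.835×0.158 + 0.8628×0.165×0.842 + 0.95198×0.165×0.158 = 0.014061 + 0.086678 + 0.119869 + 0.024818 = 0.245426
Restricting to configurations with passing raccoon present: 0.086678 + 0.024818 = 0.111496.
P(passing raccoon | barking) = 0.111496 / 0.245426 ≈ 0.4543

P(passing raccoon | barking) ≈ 0.4543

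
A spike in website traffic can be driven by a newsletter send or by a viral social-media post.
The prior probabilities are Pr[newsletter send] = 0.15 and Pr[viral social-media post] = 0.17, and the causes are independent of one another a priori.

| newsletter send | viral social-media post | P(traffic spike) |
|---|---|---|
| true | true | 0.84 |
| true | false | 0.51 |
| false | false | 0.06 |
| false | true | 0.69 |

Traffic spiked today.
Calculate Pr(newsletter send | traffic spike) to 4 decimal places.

Sum P(traffic spike|·) weighted by the priors over the 4 (newsletter send, viral social-media post) configurations:
  P(traffic spike) = 0.06×0.85×0.83 + 0.69×0.85×0.17 + 0.51×0.15×0.83 + 0.84×0.15×0.17
        = 0.042330 + 0.099705 + 0.063495 + 0.021420 = 0.226950
The terms with newsletter send present sum to 0.084915, so
  P(newsletter send | traffic spike) = 0.084915 / 0.226950 ≈ 0.3742

Pr(newsletter send | traffic spike) ≈ 0.3742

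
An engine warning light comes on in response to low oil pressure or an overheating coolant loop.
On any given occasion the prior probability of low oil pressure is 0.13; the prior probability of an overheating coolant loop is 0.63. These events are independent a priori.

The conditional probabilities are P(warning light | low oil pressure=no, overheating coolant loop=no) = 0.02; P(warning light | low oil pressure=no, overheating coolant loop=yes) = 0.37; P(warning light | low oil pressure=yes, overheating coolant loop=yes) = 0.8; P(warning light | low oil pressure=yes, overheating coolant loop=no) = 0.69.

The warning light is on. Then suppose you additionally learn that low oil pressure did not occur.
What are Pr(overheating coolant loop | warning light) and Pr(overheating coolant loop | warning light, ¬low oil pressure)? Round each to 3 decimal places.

Enumerate the 4 (low oil pressure, overheating coolant loop) configurations and weight by the priors:
  P(warning light) = 0.02×0.87×0.37 + 0.37×0.87×0.63 + 0.69×0.13×0.37 + 0.8×0.13×0.63
        = 0.006438 + 0.202797 + 0.033189 + 0.065520 = 0.307944
The terms with overheating coolant loop present sum to 0.268317, so
  P(overheating coolant loop | warning light) = 0.268317 / 0.307944 ≈ 0.871

Now condition on the additional information:
Enumerate both values of overheating coolant loop and weight by the priors:
  P(warning light | ¬low oil pressure) = 0.02×0.37 + 0.37×0.63
        = 0.007400 + 0.233100 = 0.240500
The terms with overheating coolant loop present sum to 0.233100, so
  P(overheating coolant loop | warning light, ¬low oil pressure) = 0.233100 / 0.240500 ≈ 0.969

Pr(overheating coolant loop | warning light) ≈ 0.871; Pr(overheating coolant loop | warning light, ¬low oil pressure) ≈ 0.969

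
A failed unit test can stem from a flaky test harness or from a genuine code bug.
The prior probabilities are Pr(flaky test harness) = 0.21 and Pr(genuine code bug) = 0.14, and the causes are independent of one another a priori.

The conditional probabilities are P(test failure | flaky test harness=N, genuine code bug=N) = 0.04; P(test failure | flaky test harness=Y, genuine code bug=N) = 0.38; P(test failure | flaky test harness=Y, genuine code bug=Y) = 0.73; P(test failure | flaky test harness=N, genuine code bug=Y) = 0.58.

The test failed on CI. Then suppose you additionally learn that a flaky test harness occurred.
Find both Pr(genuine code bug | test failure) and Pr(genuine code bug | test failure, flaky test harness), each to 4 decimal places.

Pr(genuine code bug | test failure) ≈ 0.4719; Pr(genuine code bug | test failure, flaky test harness) ≈ 0.2382

By total probability over the 4 (flaky test harness, genuine code bug) configurations:
  P(test failure) = 0.04*0.79*0.86 + 0.58*0.79*0.14 + 0.38*0.21*0.86 + 0.73*0.21*0.14
        = 0.027176 + 0.064148 + 0.068628 + 0.021462 = 0.181414
Configurations with genuine code bug contribute 0.085610, so
  P(genuine code bug | test failure) = 0.085610 / 0.181414 ≈ 0.4719

Now also conditioning on flaky test harness=true:
P(test failure | flaky test harness) = 0.38·0.86 + 0.73·0.14 = 0.326800 + 0.102200 = 0.429000
The genuine code bug-present share is 0.73·0.14 = 0.102200.
So P(genuine code bug | test failure, flaky test harness) = 0.102200/0.429000 ≈ 0.2382.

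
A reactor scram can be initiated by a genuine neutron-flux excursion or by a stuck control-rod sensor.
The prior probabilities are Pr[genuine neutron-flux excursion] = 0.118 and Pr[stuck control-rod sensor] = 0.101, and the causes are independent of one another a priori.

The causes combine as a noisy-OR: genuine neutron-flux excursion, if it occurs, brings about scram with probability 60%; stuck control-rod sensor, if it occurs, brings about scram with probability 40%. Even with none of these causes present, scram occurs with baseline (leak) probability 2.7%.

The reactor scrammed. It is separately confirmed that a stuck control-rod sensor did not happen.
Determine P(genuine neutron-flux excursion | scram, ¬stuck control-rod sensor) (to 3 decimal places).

Under noisy-OR, P(scram | causes) = 1 − (1−0.027)·∏(1−qᵢ) over the active causes.
By total probability over both values of genuine neutron-flux excursion:
  P(scram | ¬stuck control-rod sensor) = 0.027·0.882 + 0.6108·0.118
        = 0.023814 + 0.072074 = 0.095888
Configurations with genuine neutron-flux excursion contribute 0.072074, so
  P(genuine neutron-flux excursion | scram, ¬stuck control-rod sensor) = 0.072074 / 0.095888 ≈ 0.752

P(genuine neutron-flux excursion | scram, ¬stuck control-rod sensor) ≈ 0.752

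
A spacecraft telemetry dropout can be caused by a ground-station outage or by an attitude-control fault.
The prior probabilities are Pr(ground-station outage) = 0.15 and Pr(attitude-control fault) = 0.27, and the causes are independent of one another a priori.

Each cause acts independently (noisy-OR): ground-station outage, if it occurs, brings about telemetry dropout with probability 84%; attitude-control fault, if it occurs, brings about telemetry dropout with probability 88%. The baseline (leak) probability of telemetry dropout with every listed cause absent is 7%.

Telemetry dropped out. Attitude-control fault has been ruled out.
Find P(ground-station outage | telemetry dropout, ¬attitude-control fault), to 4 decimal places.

Under noisy-OR, P(telemetry dropout | causes) = 1 − (1−0.07)·∏(1−qᵢ) over the active causes.
By total probability over both values of ground-station outage:
  P(telemetry dropout | ¬attitude-control fault) = 0.07×0.85 + 0.8512×0.15
        = 0.059500 + 0.127680 = 0.187180
Keeping only the ground-station outage-present terms gives 0.127680, so
  P(ground-station outage | telemetry dropout, ¬attitude-control fault) = 0.127680 / 0.187180 ≈ 0.6821

P(ground-station outage | telemetry dropout, ¬attitude-control fault) ≈ 0.6821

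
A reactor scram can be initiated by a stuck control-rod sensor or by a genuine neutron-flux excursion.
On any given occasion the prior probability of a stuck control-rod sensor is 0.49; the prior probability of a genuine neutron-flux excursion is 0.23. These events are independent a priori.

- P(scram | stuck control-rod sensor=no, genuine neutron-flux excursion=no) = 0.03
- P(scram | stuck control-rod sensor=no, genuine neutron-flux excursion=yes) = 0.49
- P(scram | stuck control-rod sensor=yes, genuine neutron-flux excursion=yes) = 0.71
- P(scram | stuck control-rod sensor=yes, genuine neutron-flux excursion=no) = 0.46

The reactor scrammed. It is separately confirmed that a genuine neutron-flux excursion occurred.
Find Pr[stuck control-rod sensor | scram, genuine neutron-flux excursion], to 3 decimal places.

Pr[stuck control-rod sensor | scram, genuine neutron-flux excursion] ≈ 0.582

Weight on stuck control-rod sensor=true, given the evidence: 0.71×0.49 = 0.347900
The normalizing constant is 0.49×0.51 + 0.71×0.49 = 0.597800
Posterior = 0.347900 / 0.597800 ≈ 0.582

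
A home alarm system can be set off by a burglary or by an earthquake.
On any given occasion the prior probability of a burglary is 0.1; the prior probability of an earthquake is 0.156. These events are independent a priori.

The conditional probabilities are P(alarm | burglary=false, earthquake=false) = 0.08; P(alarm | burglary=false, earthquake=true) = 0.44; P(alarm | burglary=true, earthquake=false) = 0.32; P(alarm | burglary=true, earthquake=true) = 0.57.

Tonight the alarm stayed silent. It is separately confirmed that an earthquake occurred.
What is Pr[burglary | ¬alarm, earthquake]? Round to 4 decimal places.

Pr[burglary | ¬alarm, earthquake] ≈ 0.0786

Enumerate both values of burglary and weight by the priors:
  P(¬alarm | earthquake) = 0.56·0.9 + 0.43·0.1
        = 0.504000 + 0.043000 = 0.547000
Keeping only the burglary-present terms gives 0.043000, so
  P(burglary | ¬alarm, earthquake) = 0.043000 / 0.547000 ≈ 0.0786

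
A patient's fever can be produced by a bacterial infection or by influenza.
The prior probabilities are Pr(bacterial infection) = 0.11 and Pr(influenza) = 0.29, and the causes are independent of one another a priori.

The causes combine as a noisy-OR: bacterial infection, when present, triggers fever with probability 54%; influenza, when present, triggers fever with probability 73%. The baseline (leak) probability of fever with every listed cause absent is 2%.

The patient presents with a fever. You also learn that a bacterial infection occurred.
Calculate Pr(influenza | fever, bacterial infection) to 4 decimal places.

Pr(influenza | fever, bacterial infection) ≈ 0.3951

Under noisy-OR, P(fever | causes) = 1 − (1−0.02)·∏(1−qᵢ) over the active causes.
P(fever | bacterial infection) = 0.5492×0.71 + 0.878284×0.29 = 0.389932 + 0.254702 = 0.644634
Of this, 0.254702 comes from 0.878284×0.29 (the influenza=true cases).
P(influenza | fever, bacterial infection) = 0.254702 / 0.644634 ≈ 0.3951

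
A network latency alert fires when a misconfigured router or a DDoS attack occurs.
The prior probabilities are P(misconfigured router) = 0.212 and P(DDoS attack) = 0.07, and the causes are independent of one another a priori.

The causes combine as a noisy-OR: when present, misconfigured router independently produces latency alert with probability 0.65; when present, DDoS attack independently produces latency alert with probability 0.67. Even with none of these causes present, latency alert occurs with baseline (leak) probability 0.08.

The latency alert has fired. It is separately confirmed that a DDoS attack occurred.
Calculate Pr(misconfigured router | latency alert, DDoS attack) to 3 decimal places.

Under noisy-OR, P(latency alert | causes) = 1 − (1−0.08)·∏(1−qᵢ) over the active causes.
P(latency alert | DDoS attack) = 0.6964×0.788 + 0.89374×0.212 = 0.548763 + 0.189473 = 0.738236
Of this, 0.189473 comes from 0.89374×0.212 (the misconfigured router=true cases).
So P(misconfigured router | latency alert, DDoS attack) = 0.189473/0.738236 ≈ 0.257.

Pr(misconfigured router | latency alert, DDoS attack) ≈ 0.257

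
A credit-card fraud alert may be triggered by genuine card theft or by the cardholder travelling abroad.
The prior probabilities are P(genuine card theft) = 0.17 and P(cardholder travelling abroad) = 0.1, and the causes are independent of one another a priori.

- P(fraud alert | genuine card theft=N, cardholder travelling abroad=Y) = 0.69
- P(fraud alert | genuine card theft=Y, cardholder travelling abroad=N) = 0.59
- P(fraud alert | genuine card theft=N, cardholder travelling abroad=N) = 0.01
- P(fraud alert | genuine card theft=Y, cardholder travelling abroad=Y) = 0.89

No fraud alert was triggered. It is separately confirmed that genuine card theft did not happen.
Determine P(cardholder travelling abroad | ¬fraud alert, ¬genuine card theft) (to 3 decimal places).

P(cardholder travelling abroad | ¬fraud alert, ¬genuine card theft) ≈ 0.034

Weight on cardholder travelling abroad=true, given the evidence: 0.31*0.1 = 0.031000
The normalizing constant is 0.99*0.9 + 0.31*0.1 = 0.922000
Posterior = 0.031000 / 0.922000 ≈ 0.034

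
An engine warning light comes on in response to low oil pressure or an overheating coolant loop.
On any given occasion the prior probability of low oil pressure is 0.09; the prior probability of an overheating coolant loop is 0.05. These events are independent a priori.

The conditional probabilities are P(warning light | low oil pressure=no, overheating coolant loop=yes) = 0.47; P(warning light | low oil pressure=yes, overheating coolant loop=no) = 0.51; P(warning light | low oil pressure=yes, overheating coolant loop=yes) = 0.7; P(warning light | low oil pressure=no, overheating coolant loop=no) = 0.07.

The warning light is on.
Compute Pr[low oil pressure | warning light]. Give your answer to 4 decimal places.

P(warning light) = 0.07·0.91·0.95 + 0.47·0.91·0.05 + 0.51·0.09·0.95 + 0.7·0.09·0.05 = 0.060515 + 0.021385 + 0.043605 + 0.003150 = 0.128655
The low oil pressure-present share is 0.043605 + 0.003150 = 0.046755.
So P(low oil pressure | warning light) = 0.046755/0.128655 ≈ 0.3634.

Pr[low oil pressure | warning light] ≈ 0.3634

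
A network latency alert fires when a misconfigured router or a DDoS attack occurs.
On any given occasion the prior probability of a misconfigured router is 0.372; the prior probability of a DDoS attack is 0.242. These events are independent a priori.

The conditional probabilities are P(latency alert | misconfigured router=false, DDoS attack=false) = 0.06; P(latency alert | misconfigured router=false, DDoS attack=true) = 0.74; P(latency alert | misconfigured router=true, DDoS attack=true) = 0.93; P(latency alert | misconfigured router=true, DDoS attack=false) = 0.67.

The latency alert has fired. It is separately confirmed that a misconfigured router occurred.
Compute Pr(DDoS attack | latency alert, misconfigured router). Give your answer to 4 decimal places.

Pr(DDoS attack | latency alert, misconfigured router) ≈ 0.3071

By total probability over both values of DDoS attack:
  P(latency alert | misconfigured router) = 0.67*0.758 + 0.93*0.242
        = 0.507860 + 0.225060 = 0.732920
The terms with DDoS attack present sum to 0.225060, so
  P(DDoS attack | latency alert, misconfigured router) = 0.225060 / 0.732920 ≈ 0.3071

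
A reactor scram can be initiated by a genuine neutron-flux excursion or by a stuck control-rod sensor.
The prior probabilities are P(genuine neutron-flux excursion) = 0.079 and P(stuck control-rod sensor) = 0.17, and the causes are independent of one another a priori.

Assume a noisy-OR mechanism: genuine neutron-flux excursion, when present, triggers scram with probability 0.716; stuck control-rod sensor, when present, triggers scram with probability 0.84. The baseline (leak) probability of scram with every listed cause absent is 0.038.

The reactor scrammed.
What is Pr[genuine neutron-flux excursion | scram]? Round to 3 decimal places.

Under noisy-OR, P(scram | causes) = 1 − (1−0.038)·∏(1−qᵢ) over the active causes.
Sum P(scram|·) weighted by the priors over the 4 (genuine neutron-flux excursion, stuck control-rod sensor) configurations:
  P(scram) = 0.038×0.921×0.83 + 0.84608×0.921×0.17 + 0.726792×0.079×0.83 + 0.956287×0.079×0.17
        = 0.029048 + 0.132471 + 0.047656 + 0.012843 = 0.222018
Keeping only the genuine neutron-flux excursion-present terms gives 0.060499, so
  P(genuine neutron-flux excursion | scram) = 0.060499 / 0.222018 ≈ 0.272

Pr[genuine neutron-flux excursion | scram] ≈ 0.272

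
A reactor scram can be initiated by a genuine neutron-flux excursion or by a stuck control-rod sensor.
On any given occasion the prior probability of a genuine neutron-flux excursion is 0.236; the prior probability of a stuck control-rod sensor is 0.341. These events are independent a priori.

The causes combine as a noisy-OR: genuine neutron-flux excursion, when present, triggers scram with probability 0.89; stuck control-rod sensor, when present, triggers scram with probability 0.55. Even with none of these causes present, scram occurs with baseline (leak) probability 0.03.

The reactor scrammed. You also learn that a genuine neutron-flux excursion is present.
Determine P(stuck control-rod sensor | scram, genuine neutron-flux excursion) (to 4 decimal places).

Under noisy-OR, P(scram | causes) = 1 − (1−0.03)·∏(1−qᵢ) over the active causes.
P(scram | genuine neutron-flux excursion) = 0.8933·0.659 + 0.951985·0.341 = 0.588685 + 0.324627 = 0.913312
The stuck control-rod sensor-present share is 0.951985·0.341 = 0.324627.
So P(stuck control-rod sensor | scram, genuine neutron-flux excursion) = 0.324627/0.913312 ≈ 0.3554.

P(stuck control-rod sensor | scram, genuine neutron-flux excursion) ≈ 0.3554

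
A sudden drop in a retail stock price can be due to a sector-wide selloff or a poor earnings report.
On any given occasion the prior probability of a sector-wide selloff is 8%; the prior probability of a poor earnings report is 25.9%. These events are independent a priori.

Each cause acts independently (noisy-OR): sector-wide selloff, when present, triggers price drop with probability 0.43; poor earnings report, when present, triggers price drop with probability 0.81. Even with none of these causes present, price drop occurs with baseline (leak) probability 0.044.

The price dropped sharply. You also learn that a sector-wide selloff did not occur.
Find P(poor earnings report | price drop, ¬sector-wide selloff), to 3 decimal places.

Under noisy-OR, P(price drop | causes) = 1 − (1−0.044)·∏(1−qᵢ) over the active causes.
Numerator (weight on configurations with poor earnings report): 0.81836*0.259 = 0.211955
Normalizer over all consistent configurations: 0.044*0.741 + 0.81836*0.259 = 0.244559
Posterior = 0.211955 / 0.244559 ≈ 0.867

P(poor earnings report | price drop, ¬sector-wide selloff) ≈ 0.867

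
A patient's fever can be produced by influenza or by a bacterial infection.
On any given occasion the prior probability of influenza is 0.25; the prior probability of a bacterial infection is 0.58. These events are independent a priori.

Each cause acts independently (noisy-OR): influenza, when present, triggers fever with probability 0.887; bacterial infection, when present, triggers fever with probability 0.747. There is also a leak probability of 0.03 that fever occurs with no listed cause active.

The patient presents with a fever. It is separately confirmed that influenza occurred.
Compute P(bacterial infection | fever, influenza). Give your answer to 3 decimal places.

P(bacterial infection | fever, influenza) ≈ 0.601

Under noisy-OR, P(fever | causes) = 1 − (1−0.03)·∏(1−qᵢ) over the active causes.
Weight on bacterial infection=true, given the evidence: 0.972269·0.58 = 0.563916
The normalizing constant is 0.89039·0.42 + 0.972269·0.58 = 0.937880
P(bacterial infection | fever, influenza) = 0.563916/0.937880 ≈ 0.601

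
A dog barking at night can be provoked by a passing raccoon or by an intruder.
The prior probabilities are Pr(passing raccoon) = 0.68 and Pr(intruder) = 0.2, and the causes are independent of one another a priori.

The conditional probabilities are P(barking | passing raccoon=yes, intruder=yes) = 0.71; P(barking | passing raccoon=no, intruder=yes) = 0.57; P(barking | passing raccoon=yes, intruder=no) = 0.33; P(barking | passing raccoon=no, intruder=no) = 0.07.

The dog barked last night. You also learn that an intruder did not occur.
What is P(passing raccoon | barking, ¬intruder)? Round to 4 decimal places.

P(passing raccoon | barking, ¬intruder) ≈ 0.9092

By total probability over both values of passing raccoon:
  P(barking | ¬intruder) = 0.07*0.32 + 0.33*0.68
        = 0.022400 + 0.224400 = 0.246800
The terms with passing raccoon present sum to 0.224400, so
  P(passing raccoon | barking, ¬intruder) = 0.224400 / 0.246800 ≈ 0.9092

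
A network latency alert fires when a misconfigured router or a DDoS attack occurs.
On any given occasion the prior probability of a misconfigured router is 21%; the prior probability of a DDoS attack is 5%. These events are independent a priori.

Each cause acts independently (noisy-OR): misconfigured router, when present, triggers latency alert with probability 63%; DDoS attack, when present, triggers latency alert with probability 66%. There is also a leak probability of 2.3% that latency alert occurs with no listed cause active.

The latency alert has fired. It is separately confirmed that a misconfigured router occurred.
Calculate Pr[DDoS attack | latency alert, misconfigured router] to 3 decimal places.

Under noisy-OR, P(latency alert | causes) = 1 − (1−0.023)·∏(1−qᵢ) over the active causes.
Weight on DDoS attack=true, given the evidence: 0.877093×0.05 = 0.043855
The normalizing constant is 0.63851×0.95 + 0.877093×0.05 = 0.650439
P(DDoS attack | latency alert, misconfigured router) = 0.043855/0.650439 ≈ 0.067

Pr[DDoS attack | latency alert, misconfigured router] ≈ 0.067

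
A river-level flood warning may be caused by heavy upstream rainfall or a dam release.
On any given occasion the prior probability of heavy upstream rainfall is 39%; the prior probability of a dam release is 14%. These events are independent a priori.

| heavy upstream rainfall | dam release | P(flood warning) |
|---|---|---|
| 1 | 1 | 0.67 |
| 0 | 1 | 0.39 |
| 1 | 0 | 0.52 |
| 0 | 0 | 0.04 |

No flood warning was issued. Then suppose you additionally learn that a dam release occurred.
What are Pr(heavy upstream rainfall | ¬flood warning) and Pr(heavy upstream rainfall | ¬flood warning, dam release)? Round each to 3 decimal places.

Pr(heavy upstream rainfall | ¬flood warning) ≈ 0.244; Pr(heavy upstream rainfall | ¬flood warning, dam release) ≈ 0.257

Sum P(¬flood warning|·) weighted by the priors over the 4 (heavy upstream rainfall, dam release) configurations:
  P(¬flood warning) = 0.96×0.61×0.86 + 0.61×0.61×0.14 + 0.48×0.39×0.86 + 0.33×0.39×0.14
        = 0.503616 + 0.052094 + 0.160992 + 0.018018 = 0.734720
Configurations with heavy upstream rainfall contribute 0.179010, so
  P(heavy upstream rainfall | ¬flood warning) = 0.179010 / 0.734720 ≈ 0.244

Now also conditioning on dam release=true:
Enumerate both values of heavy upstream rainfall and weight by the priors:
  P(¬flood warning | dam release) = 0.61*0.61 + 0.33*0.39
        = 0.372100 + 0.128700 = 0.500800
The terms with heavy upstream rainfall present sum to 0.128700, so
  P(heavy upstream rainfall | ¬flood warning, dam release) = 0.128700 / 0.500800 ≈ 0.257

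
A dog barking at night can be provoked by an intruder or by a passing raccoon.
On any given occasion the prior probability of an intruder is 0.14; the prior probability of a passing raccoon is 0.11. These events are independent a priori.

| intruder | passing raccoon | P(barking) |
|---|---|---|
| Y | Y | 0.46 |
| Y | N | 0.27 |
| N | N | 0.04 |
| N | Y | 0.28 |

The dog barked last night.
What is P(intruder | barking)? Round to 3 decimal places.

P(barking) = 0.04×0.86×0.89 + 0.28×0.86×0.11 + 0.27×0.14×0.89 + 0.46×0.14×0.11 = 0.030616 + 0.026488 + 0.033642 + 0.007084 = 0.097830
Of this, 0.040726 comes from 0.033642 + 0.007084 (the intruder=true cases).
Hence the posterior is 0.040726/0.097830 ≈ 0.416.

P(intruder | barking) ≈ 0.416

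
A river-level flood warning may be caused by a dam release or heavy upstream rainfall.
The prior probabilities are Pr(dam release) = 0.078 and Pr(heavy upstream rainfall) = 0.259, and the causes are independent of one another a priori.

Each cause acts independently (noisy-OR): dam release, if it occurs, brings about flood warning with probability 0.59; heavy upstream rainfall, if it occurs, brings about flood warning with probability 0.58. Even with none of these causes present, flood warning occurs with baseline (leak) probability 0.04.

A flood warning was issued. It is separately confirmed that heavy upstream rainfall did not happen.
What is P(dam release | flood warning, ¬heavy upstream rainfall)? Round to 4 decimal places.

P(dam release | flood warning, ¬heavy upstream rainfall) ≈ 0.5619

Under noisy-OR, P(flood warning | causes) = 1 − (1−0.04)·∏(1−qᵢ) over the active causes.
For the numerator, keep only dam release=true terms: 0.6064×0.078 = 0.047299
Denominator P(flood warning | ¬heavy upstream rainfall): 0.04×0.922 + 0.6064×0.078 = 0.084179
P(dam release | flood warning, ¬heavy upstream rainfall) = 0.047299/0.084179 ≈ 0.5619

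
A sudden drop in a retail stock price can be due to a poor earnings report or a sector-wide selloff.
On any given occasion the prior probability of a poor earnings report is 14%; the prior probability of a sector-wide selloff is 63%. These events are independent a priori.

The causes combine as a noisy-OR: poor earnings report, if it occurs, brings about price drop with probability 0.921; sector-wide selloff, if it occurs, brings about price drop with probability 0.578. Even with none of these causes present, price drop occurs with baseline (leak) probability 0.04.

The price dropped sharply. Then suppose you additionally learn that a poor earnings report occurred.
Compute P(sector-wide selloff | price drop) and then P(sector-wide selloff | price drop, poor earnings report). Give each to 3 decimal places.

Under noisy-OR, P(price drop | causes) = 1 − (1−0.04)·∏(1−qᵢ) over the active causes.
Sum P(price drop|·) weighted by the priors over the 4 (poor earnings report, sector-wide selloff) configurations:
  P(price drop) = 0.04·0.86·0.37 + 0.59488·0.86·0.63 + 0.92416·0.14·0.37 + 0.967996·0.14·0.63
        = 0.012728 + 0.322306 + 0.047871 + 0.085377 = 0.468282
Configurations with sector-wide selloff contribute 0.407683, so
  P(sector-wide selloff | price drop) = 0.407683 / 0.468282 ≈ 0.871

Now condition on the additional information:
P(price drop | poor earnings report) = 0.92416·0.37 + 0.967996·0.63 = 0.341939 + 0.609837 = 0.951776
The sector-wide selloff-present share is 0.967996·0.63 = 0.609837.
P(sector-wide selloff | price drop, poor earnings report) = 0.609837 / 0.951776 ≈ 0.641
The drop from 0.871 to 0.641 is the explaining-away (discounting) effect.

P(sector-wide selloff | price drop) ≈ 0.871; P(sector-wide selloff | price drop, poor earnings report) ≈ 0.641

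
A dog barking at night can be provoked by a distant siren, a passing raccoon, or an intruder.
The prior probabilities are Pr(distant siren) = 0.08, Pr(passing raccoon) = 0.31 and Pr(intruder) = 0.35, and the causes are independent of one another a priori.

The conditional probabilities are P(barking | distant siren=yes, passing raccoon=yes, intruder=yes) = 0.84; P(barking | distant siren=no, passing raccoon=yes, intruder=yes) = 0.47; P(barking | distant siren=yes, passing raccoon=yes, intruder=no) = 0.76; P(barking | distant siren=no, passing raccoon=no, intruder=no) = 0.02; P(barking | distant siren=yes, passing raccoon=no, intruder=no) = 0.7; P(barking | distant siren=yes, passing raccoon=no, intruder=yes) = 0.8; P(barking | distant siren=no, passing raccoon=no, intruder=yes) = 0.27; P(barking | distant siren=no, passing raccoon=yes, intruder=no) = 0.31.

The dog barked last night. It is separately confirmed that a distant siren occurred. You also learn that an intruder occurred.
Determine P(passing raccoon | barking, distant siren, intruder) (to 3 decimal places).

Weight on passing raccoon=true, given the evidence: 0.84*0.31 = 0.260400
Normalizer over all consistent configurations: 0.8*0.69 + 0.84*0.31 = 0.812400
Posterior = 0.260400 / 0.812400 ≈ 0.321

P(passing raccoon | barking, distant siren, intruder) ≈ 0.321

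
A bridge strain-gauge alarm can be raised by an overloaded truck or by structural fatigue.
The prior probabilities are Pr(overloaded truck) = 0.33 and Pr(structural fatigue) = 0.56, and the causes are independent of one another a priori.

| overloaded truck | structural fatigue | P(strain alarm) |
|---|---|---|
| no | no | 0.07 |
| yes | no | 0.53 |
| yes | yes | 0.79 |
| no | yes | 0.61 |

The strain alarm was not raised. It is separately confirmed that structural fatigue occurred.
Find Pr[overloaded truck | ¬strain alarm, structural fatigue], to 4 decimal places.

Pr[overloaded truck | ¬strain alarm, structural fatigue] ≈ 0.2096

P(¬strain alarm | structural fatigue) = 0.39*0.67 + 0.21*0.33 = 0.261300 + 0.069300 = 0.330600
Of this, 0.069300 comes from 0.21*0.33 (the overloaded truck=true cases).
Hence the posterior is 0.069300/0.330600 ≈ 0.2096.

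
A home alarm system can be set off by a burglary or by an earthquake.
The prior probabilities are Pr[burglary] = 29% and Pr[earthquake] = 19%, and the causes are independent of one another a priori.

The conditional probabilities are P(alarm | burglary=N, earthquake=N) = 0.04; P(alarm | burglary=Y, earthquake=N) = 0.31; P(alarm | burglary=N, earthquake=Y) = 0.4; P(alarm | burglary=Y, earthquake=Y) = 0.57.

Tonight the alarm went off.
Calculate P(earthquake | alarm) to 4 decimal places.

P(earthquake | alarm) ≈ 0.4711

For the numerator, keep only earthquake=true terms: 0.053960 + 0.031407 = 0.085367
Denominator P(alarm): 0.04·0.71·0.81 + 0.4·0.71·0.19 + 0.31·0.29·0.81 + 0.57·0.29·0.19 = 0.181190
P(earthquake | alarm) = 0.085367/0.181190 ≈ 0.4711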